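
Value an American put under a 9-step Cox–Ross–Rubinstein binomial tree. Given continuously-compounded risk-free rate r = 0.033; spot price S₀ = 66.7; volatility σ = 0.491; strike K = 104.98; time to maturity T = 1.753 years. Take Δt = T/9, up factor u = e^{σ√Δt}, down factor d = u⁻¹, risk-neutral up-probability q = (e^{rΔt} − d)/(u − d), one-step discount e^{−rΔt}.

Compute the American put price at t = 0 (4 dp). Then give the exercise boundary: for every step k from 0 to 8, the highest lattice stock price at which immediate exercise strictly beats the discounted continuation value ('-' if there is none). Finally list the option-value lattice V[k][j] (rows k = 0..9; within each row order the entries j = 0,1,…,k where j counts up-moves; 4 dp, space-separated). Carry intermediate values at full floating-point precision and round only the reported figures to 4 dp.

price = 43.0914
boundary = - - 43.2420 34.8174 43.2420 53.7051 43.2420 53.7051 66.7000
tree:
43.0914
52.2619 32.9637
61.7380 41.9049 22.9624
70.1626 51.6849 31.0474 13.8232
76.9459 61.7380 40.6446 20.2519 6.4941
82.4077 70.1626 51.2749 28.7745 10.5628 1.8240
86.8053 76.9459 61.7380 39.3465 16.8064 3.4046 0.0000
90.3462 82.4077 70.1626 51.2749 25.9392 6.3549 0.0000 0.0000
93.1973 86.8053 76.9459 61.7380 38.2800 11.8618 0.0000 0.0000 0.0000
95.4928 90.3462 82.4077 70.1626 51.2749 22.1408 0.0000 0.0000 0.0000 0.0000

Δt=0.19478, u=1.24197, d=0.80517, q=0.46080, disc=e^(-rΔt)=0.99359
k=9 terminal: V=max(K-S,0) → 95.4928 90.3462 82.4077 70.1626 51.2749 22.1408 0.0000 0.0000 0.0000 0.0000
k=8: j=0 S=11.7827 intr=93.1973 cont=92.5246 V=93.1973[EX]; j=1 S=18.1747 intr=86.8053 cont=86.1327 V=86.8053[EX]; j=2 S=28.0341 intr=76.9459 cont=76.2733 V=76.9459[EX]; j=3 S=43.2420 intr=61.7380 cont=61.0654 V=61.7380[EX]; j=4 S=66.7000 intr=38.2800 cont=37.6074 V=38.2800[EX]; j=5 S=102.8835 intr=2.0965 cont=11.8618 V=11.8618[hold]; j=6 S=158.6959 intr=0.0000 cont=0.0000 V=0.0000[hold]; j=7 S=244.7854 intr=0.0000 cont=0.0000 V=0.0000[hold]; j=8 S=377.5769 intr=0.0000 cont=0.0000 V=0.0000[hold]  S*(8)=66.7000
k=7: j=0 S=14.6338 intr=90.3462 cont=89.6736 V=90.3462[EX]; j=1 S=22.5723 intr=82.4077 cont=81.7351 V=82.4077[EX]; j=2 S=34.8174 intr=70.1626 cont=69.4900 V=70.1626[EX]; j=3 S=53.7051 intr=51.2749 cont=50.6022 V=51.2749[EX]; j=4 S=82.8392 intr=22.1408 cont=25.9392 V=25.9392[hold]; j=5 S=127.7779 intr=0.0000 cont=6.3549 V=6.3549[hold]; j=6 S=197.0950 intr=0.0000 cont=0.0000 V=0.0000[hold]; j=7 S=304.0153 intr=0.0000 cont=0.0000 V=0.0000[hold]  S*(7)=53.7051
k=6: j=0 S=18.1747 intr=86.8053 cont=86.1327 V=86.8053[EX]; j=1 S=28.0341 intr=76.9459 cont=76.2733 V=76.9459[EX]; j=2 S=43.2420 intr=61.7380 cont=61.0654 V=61.7380[EX]; j=3 S=66.7000 intr=38.2800 cont=39.3465 V=39.3465[hold]; j=4 S=102.8835 intr=2.0965 cont=16.8064 V=16.8064[hold]; j=5 S=158.6959 intr=0.0000 cont=3.4046 V=3.4046[hold]; j=6 S=244.7854 intr=0.0000 cont=0.0000 V=0.0000[hold]  S*(6)=43.2420
k=5: j=0 S=22.5723 intr=82.4077 cont=81.7351 V=82.4077[EX]; j=1 S=34.8174 intr=70.1626 cont=69.4900 V=70.1626[EX]; j=2 S=53.7051 intr=51.2749 cont=51.0905 V=51.2749[EX]; j=3 S=82.8392 intr=22.1408 cont=28.7745 V=28.7745[hold]; j=4 S=127.7779 intr=0.0000 cont=10.5628 V=10.5628[hold]; j=5 S=197.0950 intr=0.0000 cont=1.8240 V=1.8240[hold]  S*(5)=53.7051
k=4: j=0 S=28.0341 intr=76.9459 cont=76.2733 V=76.9459[EX]; j=1 S=43.2420 intr=61.7380 cont=61.0654 V=61.7380[EX]; j=2 S=66.7000 intr=38.2800 cont=40.6446 V=40.6446[hold]; j=3 S=102.8835 intr=2.0965 cont=20.2519 V=20.2519[hold]; j=4 S=158.6959 intr=0.0000 cont=6.4941 V=6.4941[hold]  S*(4)=43.2420
k=3: j=0 S=34.8174 intr=70.1626 cont=69.4900 V=70.1626[EX]; j=1 S=53.7051 intr=51.2749 cont=51.6849 V=51.6849[hold]; j=2 S=82.8392 intr=22.1408 cont=31.0474 V=31.0474[hold]; j=3 S=127.7779 intr=0.0000 cont=13.8232 V=13.8232[hold]  S*(3)=34.8174
k=2: j=0 S=43.2420 intr=61.7380 cont=61.2531 V=61.7380[EX]; j=1 S=66.7000 intr=38.2800 cont=41.9049 V=41.9049[hold]; j=2 S=102.8835 intr=2.0965 cont=22.9624 V=22.9624[hold]  S*(2)=43.2420
k=1: j=0 S=53.7051 intr=51.2749 cont=52.2619 V=52.2619[hold]; j=1 S=82.8392 intr=22.1408 cont=32.9637 V=32.9637[hold]  S*(1)=-
k=0: j=0 S=66.7000 intr=38.2800 cont=43.0914 V=43.0914[hold]  S*(0)=-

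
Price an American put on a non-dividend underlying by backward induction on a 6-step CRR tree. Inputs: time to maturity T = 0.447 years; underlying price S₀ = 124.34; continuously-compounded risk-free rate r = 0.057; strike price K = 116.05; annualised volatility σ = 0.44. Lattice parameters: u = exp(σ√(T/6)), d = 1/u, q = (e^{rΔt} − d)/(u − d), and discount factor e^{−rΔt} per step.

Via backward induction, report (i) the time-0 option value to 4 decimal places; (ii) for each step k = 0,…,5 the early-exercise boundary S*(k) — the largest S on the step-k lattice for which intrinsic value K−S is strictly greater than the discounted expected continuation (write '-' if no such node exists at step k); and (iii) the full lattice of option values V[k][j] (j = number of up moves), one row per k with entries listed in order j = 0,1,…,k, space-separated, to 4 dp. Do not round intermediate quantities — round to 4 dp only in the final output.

price = 9.4254
boundary = - - - - 76.9098 86.7239
tree:
9.4254
14.2986 4.3884
20.9605 7.4251 1.2367
29.4289 12.2473 2.4242 0.0000
39.1402 19.4840 4.7520 0.0000 0.0000
47.8437 29.3261 9.3150 0.0000 0.0000 0.0000
55.5623 39.1402 18.2596 0.0000 0.0000 0.0000 0.0000

Δt=0.07450, u=1.12761, d=0.88683, q=0.48769, disc=e^(-rΔt)=0.99576
k=6 terminal: V=max(K-S,0) → 55.5623 39.1402 18.2596 0.0000 0.0000 0.0000 0.0000
k=5: j=0 S=68.2063 intr=47.8437 cont=47.3520 V=47.8437[EX]; j=1 S=86.7239 intr=29.3261 cont=28.8343 V=29.3261[EX]; j=2 S=110.2690 intr=5.7810 cont=9.3150 V=9.3150[hold]; j=3 S=140.2065 intr=0.0000 cont=0.0000 V=0.0000[hold]; j=4 S=178.2718 intr=0.0000 cont=0.0000 V=0.0000[hold]; j=5 S=226.6717 intr=0.0000 cont=0.0000 V=0.0000[hold]  S*(5)=86.7239
k=4: j=0 S=76.9098 intr=39.1402 cont=38.6484 V=39.1402[EX]; j=1 S=97.7904 intr=18.2596 cont=19.4840 V=19.4840[hold]; j=2 S=124.3400 intr=0.0000 cont=4.7520 V=4.7520[hold]; j=3 S=158.0977 intr=0.0000 cont=0.0000 V=0.0000[hold]; j=4 S=201.0204 intr=0.0000 cont=0.0000 V=0.0000[hold]  S*(4)=76.9098
k=3: j=0 S=86.7239 intr=29.3261 cont=29.4289 V=29.4289[hold]; j=1 S=110.2690 intr=5.7810 cont=12.2473 V=12.2473[hold]; j=2 S=140.2065 intr=0.0000 cont=2.4242 V=2.4242[hold]; j=3 S=178.2718 intr=0.0000 cont=0.0000 V=0.0000[hold]  S*(3)=-
k=2: j=0 S=97.7904 intr=18.2596 cont=20.9605 V=20.9605[hold]; j=1 S=124.3400 intr=0.0000 cont=7.4251 V=7.4251[hold]; j=2 S=158.0977 intr=0.0000 cont=1.2367 V=1.2367[hold]  S*(2)=-
k=1: j=0 S=110.2690 intr=5.7810 cont=14.2986 V=14.2986[hold]; j=1 S=140.2065 intr=0.0000 cont=4.3884 V=4.3884[hold]  S*(1)=-
k=0: j=0 S=124.3400 intr=0.0000 cont=9.4254 V=9.4254[hold]  S*(0)=-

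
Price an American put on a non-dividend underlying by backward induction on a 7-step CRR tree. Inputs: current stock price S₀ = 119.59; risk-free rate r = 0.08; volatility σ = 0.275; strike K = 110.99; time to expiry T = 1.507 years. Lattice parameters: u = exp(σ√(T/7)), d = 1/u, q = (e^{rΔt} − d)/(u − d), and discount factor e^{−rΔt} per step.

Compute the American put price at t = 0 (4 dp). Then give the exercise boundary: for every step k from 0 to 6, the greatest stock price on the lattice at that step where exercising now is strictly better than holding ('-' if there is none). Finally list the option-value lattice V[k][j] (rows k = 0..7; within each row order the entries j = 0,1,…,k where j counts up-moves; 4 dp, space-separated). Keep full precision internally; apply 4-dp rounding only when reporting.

params: Δt=0.21529 u=1.13610 d=0.88021 q=0.53603 e^(-rΔt)=0.98292
t_7 payoffs: 62.0355 47.8039 29.4349 5.7259 0.0000 0.0000 0.0000 0.0000
t_6: node(6,0) S=55.6169 payoff=55.3731 vs cont=53.4779 → 55.3731 [stop]  node(6,1) S=71.7854 payoff=39.2046 vs cont=37.3094 → 39.2046 [stop]  node(6,2) S=92.6543 payoff=18.3357 vs cont=16.4405 → 18.3357 [stop]  node(6,3) S=119.5900 payoff=0.0000 vs cont=2.6113 → 2.6113 [wait]  node(6,4) S=154.3562 payoff=0.0000 vs cont=0.0000 → 0.0000 [wait]  node(6,5) S=199.2294 payoff=0.0000 vs cont=0.0000 → 0.0000 [wait]  node(6,6) S=257.1478 payoff=0.0000 vs cont=0.0000 → 0.0000 [wait]  ⇒ S*(6)=92.6543
t_5: node(5,0) S=63.1861 payoff=47.8039 vs cont=45.9087 → 47.8039 [stop]  node(5,1) S=81.5551 payoff=29.4349 vs cont=27.5397 → 29.4349 [stop]  node(5,2) S=105.2641 payoff=5.7259 vs cont=9.7377 → 9.7377 [wait]  node(5,3) S=135.8656 payoff=0.0000 vs cont=1.1909 → 1.1909 [wait]  node(5,4) S=175.3633 payoff=0.0000 vs cont=0.0000 → 0.0000 [wait]  node(5,5) S=226.3436 payoff=0.0000 vs cont=0.0000 → 0.0000 [wait]  ⇒ S*(5)=81.5551
t_4: node(4,0) S=71.7854 payoff=39.2046 vs cont=37.3094 → 39.2046 [stop]  node(4,1) S=92.6543 payoff=18.3357 vs cont=18.5542 → 18.5542 [wait]  node(4,2) S=119.5900 payoff=0.0000 vs cont=5.0683 → 5.0683 [wait]  node(4,3) S=154.3562 payoff=0.0000 vs cont=0.5431 → 0.5431 [wait]  node(4,4) S=199.2294 payoff=0.0000 vs cont=0.0000 → 0.0000 [wait]  ⇒ S*(4)=71.7854
t_3: node(3,0) S=81.5551 payoff=29.4349 vs cont=27.6549 → 29.4349 [stop]  node(3,1) S=105.2641 payoff=5.7259 vs cont=11.1319 → 11.1319 [wait]  node(3,2) S=135.8656 payoff=0.0000 vs cont=2.5975 → 2.5975 [wait]  node(3,3) S=175.3633 payoff=0.0000 vs cont=0.2477 → 0.2477 [wait]  ⇒ S*(3)=81.5551
t_2: node(2,0) S=92.6543 payoff=18.3357 vs cont=19.2888 → 19.2888 [wait]  node(2,1) S=119.5900 payoff=0.0000 vs cont=6.4452 → 6.4452 [wait]  node(2,2) S=154.3562 payoff=0.0000 vs cont=1.3151 → 1.3151 [wait]  ⇒ S*(2)=-
t_1: node(1,0) S=105.2641 payoff=5.7259 vs cont=12.1924 → 12.1924 [wait]  node(1,1) S=135.8656 payoff=0.0000 vs cont=3.6322 → 3.6322 [wait]  ⇒ S*(1)=-
t_0: node(0,0) S=119.5900 payoff=0.0000 vs cont=7.4740 → 7.4740 [wait]  ⇒ S*(0)=-

price = 7.4740
boundary = - - - 81.5551 71.7854 81.5551 92.6543
tree:
7.4740
12.1924 3.6322
19.2888 6.4452 1.3151
29.4349 11.1319 2.5975 0.2477
39.2046 18.5542 5.0683 0.5431 0.0000
47.8039 29.4349 9.7377 1.1909 0.0000 0.0000
55.3731 39.2046 18.3357 2.6113 0.0000 0.0000 0.0000
62.0355 47.8039 29.4349 5.7259 0.0000 0.0000 0.0000 0.0000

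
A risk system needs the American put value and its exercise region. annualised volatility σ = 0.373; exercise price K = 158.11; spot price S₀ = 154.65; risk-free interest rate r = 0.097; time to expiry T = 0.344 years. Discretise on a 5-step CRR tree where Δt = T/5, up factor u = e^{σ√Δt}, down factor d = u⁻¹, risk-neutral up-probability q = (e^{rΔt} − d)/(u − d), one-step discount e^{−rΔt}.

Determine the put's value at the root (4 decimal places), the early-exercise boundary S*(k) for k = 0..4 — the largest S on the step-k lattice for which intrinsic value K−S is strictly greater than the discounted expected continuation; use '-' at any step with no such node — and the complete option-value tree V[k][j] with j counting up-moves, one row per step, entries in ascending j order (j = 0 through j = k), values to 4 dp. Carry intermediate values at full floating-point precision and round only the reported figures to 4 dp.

Δt=0.06880, u=1.10278, d=0.90680, q=0.50973, disc=e^(-rΔt)=0.99335
k=5 terminal: V=max(K-S,0) → 63.2901 42.7966 17.8739 0.0000 0.0000 0.0000
k=4: j=0 S=104.5658 intr=53.5442 cont=52.4925 V=53.5442[EX]; j=1 S=127.1656 intr=30.9444 cont=29.8927 V=30.9444[EX]; j=2 S=154.6500 intr=3.4600 cont=8.7048 V=8.7048[hold]; j=3 S=188.0746 intr=0.0000 cont=0.0000 V=0.0000[hold]; j=4 S=228.7232 intr=0.0000 cont=0.0000 V=0.0000[hold]  S*(4)=127.1656
k=3: j=0 S=115.3134 intr=42.7966 cont=41.7450 V=42.7966[EX]; j=1 S=140.2361 intr=17.8739 cont=19.4779 V=19.4779[hold]; j=2 S=170.5454 intr=0.0000 cont=4.2394 V=4.2394[hold]; j=3 S=207.4054 intr=0.0000 cont=0.0000 V=0.0000[hold]  S*(3)=115.3134
k=2: j=0 S=127.1656 intr=30.9444 cont=30.7049 V=30.9444[EX]; j=1 S=154.6500 intr=3.4600 cont=11.6325 V=11.6325[hold]; j=2 S=188.0746 intr=0.0000 cont=2.0646 V=2.0646[hold]  S*(2)=127.1656
k=1: j=0 S=140.2361 intr=17.8739 cont=20.9603 V=20.9603[hold]; j=1 S=170.5454 intr=0.0000 cont=6.7106 V=6.7106[hold]  S*(1)=-
k=0: j=0 S=154.6500 intr=3.4600 cont=13.6057 V=13.6057[hold]  S*(0)=-

price = 13.6057
boundary = - - 127.1656 115.3134 127.1656
tree:
13.6057
20.9603 6.7106
30.9444 11.6325 2.0646
42.7966 19.4779 4.2394 0.0000
53.5442 30.9444 8.7048 0.0000 0.0000
63.2901 42.7966 17.8739 0.0000 0.0000 0.0000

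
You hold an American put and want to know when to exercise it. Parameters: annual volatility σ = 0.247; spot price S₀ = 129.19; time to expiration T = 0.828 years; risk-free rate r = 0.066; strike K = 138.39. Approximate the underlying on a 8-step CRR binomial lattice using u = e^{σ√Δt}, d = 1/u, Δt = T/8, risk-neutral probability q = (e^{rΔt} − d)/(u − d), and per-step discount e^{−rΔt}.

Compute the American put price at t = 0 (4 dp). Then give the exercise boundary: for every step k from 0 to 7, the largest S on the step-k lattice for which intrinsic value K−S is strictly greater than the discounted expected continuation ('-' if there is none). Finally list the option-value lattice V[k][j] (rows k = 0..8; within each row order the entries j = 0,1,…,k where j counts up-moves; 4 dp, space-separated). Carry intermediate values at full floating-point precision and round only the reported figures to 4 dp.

Δt=0.10350  u=1.08271  d=0.92361  q=0.52323  discount=0.99319
step 8 (expiry): payoffs max(K−S,0) = 69.9760 58.1916 44.3772 28.1833 9.2000 0.0000 0.0000 0.0000 0.0000
step 7: (k=7,j=0): S=74.0722, (K−S)⁺=64.3178, hold=63.3757 ⇒ V=64.3178 exercise | (k=7,j=1): S=86.8313, (K−S)⁺=51.5587, hold=50.6166 ⇒ V=51.5587 exercise | (k=7,j=2): S=101.7882, (K−S)⁺=36.6018, hold=35.6597 ⇒ V=36.6018 exercise | (k=7,j=3): S=119.3214, (K−S)⁺=19.0686, hold=18.1265 ⇒ V=19.0686 exercise | (k=7,j=4): S=139.8748, (K−S)⁺=0.0000, hold=4.3564 ⇒ V=4.3564 continue | (k=7,j=5): S=163.9685, (K−S)⁺=0.0000, hold=0.0000 ⇒ V=0.0000 continue | (k=7,j=6): S=192.2124, (K−S)⁺=0.0000, hold=0.0000 ⇒ V=0.0000 continue | (k=7,j=7): S=225.3214, (K−S)⁺=0.0000, hold=0.0000 ⇒ V=0.0000 continue  boundary S*=119.3214
step 6: (k=6,j=0): S=80.1984, (K−S)⁺=58.1916, hold=57.2495 ⇒ V=58.1916 exercise | (k=6,j=1): S=94.0128, (K−S)⁺=44.3772, hold=43.4351 ⇒ V=44.3772 exercise | (k=6,j=2): S=110.2067, (K−S)⁺=28.1833, hold=27.2412 ⇒ V=28.1833 exercise | (k=6,j=3): S=129.1900, (K−S)⁺=9.2000, hold=11.2934 ⇒ V=11.2934 continue | (k=6,j=4): S=151.4433, (K−S)⁺=0.0000, hold=2.0629 ⇒ V=2.0629 continue | (k=6,j=5): S=177.5297, (K−S)⁺=0.0000, hold=0.0000 ⇒ V=0.0000 continue | (k=6,j=6): S=208.1095, (K−S)⁺=0.0000, hold=0.0000 ⇒ V=0.0000 continue  boundary S*=110.2067
step 5: (k=5,j=0): S=86.8313, (K−S)⁺=51.5587, hold=50.6166 ⇒ V=51.5587 exercise | (k=5,j=1): S=101.7882, (K−S)⁺=36.6018, hold=35.6597 ⇒ V=36.6018 exercise | (k=5,j=2): S=119.3214, (K−S)⁺=19.0686, hold=19.2143 ⇒ V=19.2143 continue | (k=5,j=3): S=139.8748, (K−S)⁺=0.0000, hold=6.4197 ⇒ V=6.4197 continue | (k=5,j=4): S=163.9685, (K−S)⁺=0.0000, hold=0.9768 ⇒ V=0.9768 continue | (k=5,j=5): S=192.2124, (K−S)⁺=0.0000, hold=0.0000 ⇒ V=0.0000 continue  boundary S*=101.7882
step 4: (k=4,j=0): S=94.0128, (K−S)⁺=44.3772, hold=43.4351 ⇒ V=44.3772 exercise | (k=4,j=1): S=110.2067, (K−S)⁺=28.1833, hold=27.3169 ⇒ V=28.1833 exercise | (k=4,j=2): S=129.1900, (K−S)⁺=9.2000, hold=12.4346 ⇒ V=12.4346 continue | (k=4,j=3): S=151.4433, (K−S)⁺=0.0000, hold=3.5475 ⇒ V=3.5475 continue | (k=4,j=4): S=177.5297, (K−S)⁺=0.0000, hold=0.4626 ⇒ V=0.4626 continue  boundary S*=110.2067
step 3: (k=3,j=0): S=101.7882, (K−S)⁺=36.6018, hold=35.6597 ⇒ V=36.6018 exercise | (k=3,j=1): S=119.3214, (K−S)⁺=19.0686, hold=19.8074 ⇒ V=19.8074 continue | (k=3,j=2): S=139.8748, (K−S)⁺=0.0000, hold=7.7316 ⇒ V=7.7316 continue | (k=3,j=3): S=163.9685, (K−S)⁺=0.0000, hold=1.9202 ⇒ V=1.9202 continue  boundary S*=101.7882
step 2: (k=2,j=0): S=110.2067, (K−S)⁺=28.1833, hold=27.6251 ⇒ V=28.1833 exercise | (k=2,j=1): S=129.1900, (K−S)⁺=9.2000, hold=13.3972 ⇒ V=13.3972 continue | (k=2,j=2): S=151.4433, (K−S)⁺=0.0000, hold=4.6590 ⇒ V=4.6590 continue  boundary S*=110.2067
step 1: (k=1,j=0): S=119.3214, (K−S)⁺=19.0686, hold=20.3076 ⇒ V=20.3076 continue | (k=1,j=1): S=139.8748, (K−S)⁺=0.0000, hold=8.7650 ⇒ V=8.7650 continue  boundary S*=-
step 0: (k=0,j=0): S=129.1900, (K−S)⁺=9.2000, hold=14.1711 ⇒ V=14.1711 continue  boundary S*=-

price = 14.1711
boundary = - - 110.2067 101.7882 110.2067 101.7882 110.2067 119.3214
tree:
14.1711
20.3076 8.7650
28.1833 13.3972 4.6590
36.6018 19.8074 7.7316 1.9202
44.3772 28.1833 12.4346 3.5475 0.4626
51.5587 36.6018 19.2143 6.4197 0.9768 0.0000
58.1916 44.3772 28.1833 11.2934 2.0629 0.0000 0.0000
64.3178 51.5587 36.6018 19.0686 4.3564 0.0000 0.0000 0.0000
69.9760 58.1916 44.3772 28.1833 9.2000 0.0000 0.0000 0.0000 0.0000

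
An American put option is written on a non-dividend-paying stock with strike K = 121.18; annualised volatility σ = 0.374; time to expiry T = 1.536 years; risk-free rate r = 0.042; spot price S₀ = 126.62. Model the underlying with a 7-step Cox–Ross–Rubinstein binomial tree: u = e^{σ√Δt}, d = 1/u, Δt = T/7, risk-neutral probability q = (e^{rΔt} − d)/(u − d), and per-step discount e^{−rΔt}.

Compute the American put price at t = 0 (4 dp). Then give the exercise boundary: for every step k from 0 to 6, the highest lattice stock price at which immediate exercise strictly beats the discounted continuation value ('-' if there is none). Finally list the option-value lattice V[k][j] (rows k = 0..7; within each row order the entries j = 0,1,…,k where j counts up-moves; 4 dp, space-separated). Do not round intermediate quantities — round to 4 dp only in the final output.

Δt=0.21943, u=1.19148, d=0.83929, q=0.48260, disc=e^(-rΔt)=0.99083
k=7 terminal: V=max(K-S,0) → 84.0348 68.4480 46.3207 14.9085 0.0000 0.0000 0.0000 0.0000
k=6: j=0 S=44.2577 intr=76.9223 cont=75.8107 V=76.9223[EX]; j=1 S=62.8290 intr=58.3510 cont=57.2394 V=58.3510[EX]; j=2 S=89.1931 intr=31.9869 cont=30.8753 V=31.9869[EX]; j=3 S=126.6200 intr=0.0000 cont=7.6429 V=7.6429[hold]; j=4 S=179.7519 intr=0.0000 cont=0.0000 V=0.0000[hold]; j=5 S=255.1789 intr=0.0000 cont=0.0000 V=0.0000[hold]; j=6 S=362.2563 intr=0.0000 cont=0.0000 V=0.0000[hold]  S*(6)=89.1931
k=5: j=0 S=52.7320 intr=68.4480 cont=67.3363 V=68.4480[EX]; j=1 S=74.8593 intr=46.3207 cont=45.2091 V=46.3207[EX]; j=2 S=106.2715 intr=14.9085 cont=20.0528 V=20.0528[hold]; j=3 S=150.8648 intr=0.0000 cont=3.9181 V=3.9181[hold]; j=4 S=214.1702 intr=0.0000 cont=0.0000 V=0.0000[hold]; j=5 S=304.0397 intr=0.0000 cont=0.0000 V=0.0000[hold]  S*(5)=74.8593
k=4: j=0 S=62.8290 intr=58.3510 cont=57.2394 V=58.3510[EX]; j=1 S=89.1931 intr=31.9869 cont=33.3351 V=33.3351[hold]; j=2 S=126.6200 intr=0.0000 cont=12.1536 V=12.1536[hold]; j=3 S=179.7519 intr=0.0000 cont=2.0086 V=2.0086[hold]; j=4 S=255.1789 intr=0.0000 cont=0.0000 V=0.0000[hold]  S*(4)=62.8290
k=3: j=0 S=74.8593 intr=46.3207 cont=45.8538 V=46.3207[EX]; j=1 S=106.2715 intr=14.9085 cont=22.9008 V=22.9008[hold]; j=2 S=150.8648 intr=0.0000 cont=7.1910 V=7.1910[hold]; j=3 S=214.1702 intr=0.0000 cont=1.0297 V=1.0297[hold]  S*(3)=74.8593
k=2: j=0 S=89.1931 intr=31.9869 cont=34.6970 V=34.6970[hold]; j=1 S=126.6200 intr=0.0000 cont=15.1787 V=15.1787[hold]; j=2 S=179.7519 intr=0.0000 cont=4.1789 V=4.1789[hold]  S*(2)=-
k=1: j=0 S=106.2715 intr=14.9085 cont=25.0455 V=25.0455[hold]; j=1 S=150.8648 intr=0.0000 cont=9.7796 V=9.7796[hold]  S*(1)=-
k=0: j=0 S=126.6200 intr=0.0000 cont=17.5160 V=17.5160[hold]  S*(0)=-

price = 17.5160
boundary = - - - 74.8593 62.8290 74.8593 89.1931
tree:
17.5160
25.0455 9.7796
34.6970 15.1787 4.1789
46.3207 22.9008 7.1910 1.0297
58.3510 33.3351 12.1536 2.0086 0.0000
68.4480 46.3207 20.0528 3.9181 0.0000 0.0000
76.9223 58.3510 31.9869 7.6429 0.0000 0.0000 0.0000
84.0348 68.4480 46.3207 14.9085 0.0000 0.0000 0.0000 0.0000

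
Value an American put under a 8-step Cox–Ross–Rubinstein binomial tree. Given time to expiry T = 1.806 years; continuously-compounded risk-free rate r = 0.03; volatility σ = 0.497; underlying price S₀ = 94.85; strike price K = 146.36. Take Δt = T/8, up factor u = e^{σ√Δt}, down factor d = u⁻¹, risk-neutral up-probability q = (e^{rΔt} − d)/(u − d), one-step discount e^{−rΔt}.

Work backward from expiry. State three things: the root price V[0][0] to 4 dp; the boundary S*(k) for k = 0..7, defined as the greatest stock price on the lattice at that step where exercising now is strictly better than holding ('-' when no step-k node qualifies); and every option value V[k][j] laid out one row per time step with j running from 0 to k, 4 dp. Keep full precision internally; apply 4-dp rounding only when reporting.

price = 58.9385
boundary = - - 59.1464 46.7061 59.1464 74.9002 94.8500 74.9002
tree:
58.9385
72.8166 43.2276
87.2136 56.6926 27.7762
99.6539 71.7501 39.5383 14.1299
109.4776 87.2136 54.3352 22.4397 4.4070
117.2351 99.6539 71.4598 34.6746 8.1485 0.0000
123.3609 109.4776 87.2136 51.5100 15.0666 0.0000 0.0000
128.1983 117.2351 99.6539 71.4598 27.8582 0.0000 0.0000 0.0000
132.0183 123.3609 109.4776 87.2136 51.5100 0.0000 0.0000 0.0000 0.0000

params: Δt=0.22575 u=1.26635 d=0.78967 q=0.45549 e^(-rΔt)=0.99325
t_8 payoffs: 132.0183 123.3609 109.4776 87.2136 51.5100 0.0000 0.0000 0.0000 0.0000
t_7: node(7,0) S=18.1617 payoff=128.1983 vs cont=127.2104 → 128.1983 [stop]  node(7,1) S=29.1249 payoff=117.2351 vs cont=116.2472 → 117.2351 [stop]  node(7,2) S=46.7061 payoff=99.6539 vs cont=98.6660 → 99.6539 [stop]  node(7,3) S=74.9002 payoff=71.4598 vs cont=70.4719 → 71.4598 [stop]  node(7,4) S=120.1135 payoff=26.2465 vs cont=27.8582 → 27.8582 [wait]  node(7,5) S=192.6197 payoff=0.0000 vs cont=0.0000 → 0.0000 [wait]  node(7,6) S=308.8941 payoff=0.0000 vs cont=0.0000 → 0.0000 [wait]  node(7,7) S=495.3573 payoff=0.0000 vs cont=0.0000 → 0.0000 [wait]  ⇒ S*(7)=74.9002
t_6: node(6,0) S=22.9991 payoff=123.3609 vs cont=122.3730 → 123.3609 [stop]  node(6,1) S=36.8824 payoff=109.4776 vs cont=108.4897 → 109.4776 [stop]  node(6,2) S=59.1464 payoff=87.2136 vs cont=86.2257 → 87.2136 [stop]  node(6,3) S=94.8500 payoff=51.5100 vs cont=51.2513 → 51.5100 [stop]  node(6,4) S=152.1060 payoff=0.0000 vs cont=15.0666 → 15.0666 [wait]  node(6,5) S=243.9244 payoff=0.0000 vs cont=0.0000 → 0.0000 [wait]  node(6,6) S=391.1687 payoff=0.0000 vs cont=0.0000 → 0.0000 [wait]  ⇒ S*(6)=94.8500
t_5: node(5,0) S=29.1249 payoff=117.2351 vs cont=116.2472 → 117.2351 [stop]  node(5,1) S=46.7061 payoff=99.6539 vs cont=98.6660 → 99.6539 [stop]  node(5,2) S=74.9002 payoff=71.4598 vs cont=70.4719 → 71.4598 [stop]  node(5,3) S=120.1135 payoff=26.2465 vs cont=34.6746 → 34.6746 [wait]  node(5,4) S=192.6197 payoff=0.0000 vs cont=8.1485 → 8.1485 [wait]  node(5,5) S=308.8941 payoff=0.0000 vs cont=0.0000 → 0.0000 [wait]  ⇒ S*(5)=74.9002
t_4: node(4,0) S=36.8824 payoff=109.4776 vs cont=108.4897 → 109.4776 [stop]  node(4,1) S=59.1464 payoff=87.2136 vs cont=86.2257 → 87.2136 [stop]  node(4,2) S=94.8500 payoff=51.5100 vs cont=54.3352 → 54.3352 [wait]  node(4,3) S=152.1060 payoff=0.0000 vs cont=22.4397 → 22.4397 [wait]  node(4,4) S=243.9244 payoff=0.0000 vs cont=4.4070 → 4.4070 [wait]  ⇒ S*(4)=59.1464
t_3: node(3,0) S=46.7061 payoff=99.6539 vs cont=98.6660 → 99.6539 [stop]  node(3,1) S=74.9002 payoff=71.4598 vs cont=71.7501 → 71.7501 [wait]  node(3,2) S=120.1135 payoff=26.2465 vs cont=39.5383 → 39.5383 [wait]  node(3,3) S=192.6197 payoff=0.0000 vs cont=14.1299 → 14.1299 [wait]  ⇒ S*(3)=46.7061
t_2: node(2,0) S=59.1464 payoff=87.2136 vs cont=86.3570 → 87.2136 [stop]  node(2,1) S=94.8500 payoff=51.5100 vs cont=56.6926 → 56.6926 [wait]  node(2,2) S=152.1060 payoff=0.0000 vs cont=27.7762 → 27.7762 [wait]  ⇒ S*(2)=59.1464
t_1: node(1,0) S=74.9002 payoff=71.4598 vs cont=72.8166 → 72.8166 [wait]  node(1,1) S=120.1135 payoff=26.2465 vs cont=43.2276 → 43.2276 [wait]  ⇒ S*(1)=-
t_0: node(0,0) S=94.8500 payoff=51.5100 vs cont=58.9385 → 58.9385 [wait]  ⇒ S*(0)=-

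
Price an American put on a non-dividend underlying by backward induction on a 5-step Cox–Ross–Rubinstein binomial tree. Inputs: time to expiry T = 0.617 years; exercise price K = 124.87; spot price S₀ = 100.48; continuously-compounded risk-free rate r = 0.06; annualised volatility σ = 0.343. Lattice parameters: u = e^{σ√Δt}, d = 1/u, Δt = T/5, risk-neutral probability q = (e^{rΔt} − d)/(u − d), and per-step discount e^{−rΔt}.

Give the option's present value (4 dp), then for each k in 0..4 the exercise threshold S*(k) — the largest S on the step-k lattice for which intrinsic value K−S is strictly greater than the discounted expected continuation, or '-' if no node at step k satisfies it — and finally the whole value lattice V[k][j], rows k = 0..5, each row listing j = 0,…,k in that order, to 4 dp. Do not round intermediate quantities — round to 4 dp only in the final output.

price = 26.1143
boundary = - 89.0741 78.9629 89.0741 100.4800
tree:
26.1143
35.7959 16.8466
45.9071 25.1604 8.8054
54.8705 35.7959 14.9272 2.8309
62.8164 45.9071 24.3900 5.7115 0.0000
69.8604 54.8705 35.7959 11.5236 0.0000 0.0000

params: Δt=0.12340 u=1.12805 d=0.88649 q=0.50068 e^(-rΔt)=0.99262
t_5 payoffs: 69.8604 54.8705 35.7959 11.5236 0.0000 0.0000
t_4: node(4,0) S=62.0536 payoff=62.8164 vs cont=61.8953 → 62.8164 [stop]  node(4,1) S=78.9629 payoff=45.9071 vs cont=44.9860 → 45.9071 [stop]  node(4,2) S=100.4800 payoff=24.3900 vs cont=23.4689 → 24.3900 [stop]  node(4,3) S=127.8604 payoff=0.0000 vs cont=5.7115 → 5.7115 [wait]  node(4,4) S=162.7019 payoff=0.0000 vs cont=0.0000 → 0.0000 [wait]  ⇒ S*(4)=100.4800
t_3: node(3,0) S=69.9995 payoff=54.8705 vs cont=53.9494 → 54.8705 [stop]  node(3,1) S=89.0741 payoff=35.7959 vs cont=34.8748 → 35.7959 [stop]  node(3,2) S=113.3464 payoff=11.5236 vs cont=14.9272 → 14.9272 [wait]  node(3,3) S=144.2329 payoff=0.0000 vs cont=2.8309 → 2.8309 [wait]  ⇒ S*(3)=89.0741
t_2: node(2,0) S=78.9629 payoff=45.9071 vs cont=44.9860 → 45.9071 [stop]  node(2,1) S=100.4800 payoff=24.3900 vs cont=25.1604 → 25.1604 [wait]  node(2,2) S=127.8604 payoff=0.0000 vs cont=8.8054 → 8.8054 [wait]  ⇒ S*(2)=78.9629
t_1: node(1,0) S=89.0741 payoff=35.7959 vs cont=35.2577 → 35.7959 [stop]  node(1,1) S=113.3464 payoff=11.5236 vs cont=16.8466 → 16.8466 [wait]  ⇒ S*(1)=89.0741
t_0: node(0,0) S=100.4800 payoff=24.3900 vs cont=26.1143 → 26.1143 [wait]  ⇒ S*(0)=-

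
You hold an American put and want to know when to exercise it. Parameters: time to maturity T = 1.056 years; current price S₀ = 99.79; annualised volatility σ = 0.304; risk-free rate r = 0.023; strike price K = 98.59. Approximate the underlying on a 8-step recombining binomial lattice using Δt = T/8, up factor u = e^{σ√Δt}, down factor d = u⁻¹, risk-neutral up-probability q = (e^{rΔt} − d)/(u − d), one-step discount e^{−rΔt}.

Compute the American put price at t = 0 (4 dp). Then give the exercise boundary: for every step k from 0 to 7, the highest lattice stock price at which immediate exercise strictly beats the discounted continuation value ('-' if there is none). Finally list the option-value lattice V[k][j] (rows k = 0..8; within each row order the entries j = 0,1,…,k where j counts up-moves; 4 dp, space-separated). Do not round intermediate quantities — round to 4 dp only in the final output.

price = 10.4685
boundary = - - - - 64.1532 71.6449 80.0115 71.6449
tree:
10.4685
14.8749 5.8765
20.4661 9.0581 2.5505
27.1229 13.5581 4.3584 0.6555
34.4368 19.5620 7.2970 1.2796 0.0000
41.1452 26.9451 11.8807 2.4978 0.0000 0.0000
47.1521 34.4368 18.5785 4.8757 0.0000 0.0000 0.0000
52.5308 41.1452 26.9451 9.5176 0.0000 0.0000 0.0000 0.0000
57.3471 47.1521 34.4368 18.5785 0.0000 0.0000 0.0000 0.0000 0.0000

params: Δt=0.13200 u=1.11678 d=0.89543 q=0.48615 e^(-rΔt)=0.99697
t_8 payoffs: 57.3471 47.1521 34.4368 18.5785 0.0000 0.0000 0.0000 0.0000 0.0000
t_7: node(7,0) S=46.0592 payoff=52.5308 vs cont=52.2320 → 52.5308 [stop]  node(7,1) S=57.4448 payoff=41.1452 vs cont=40.8463 → 41.1452 [stop]  node(7,2) S=71.6449 payoff=26.9451 vs cont=26.6462 → 26.9451 [stop]  node(7,3) S=89.3552 payoff=9.2348 vs cont=9.5176 → 9.5176 [wait]  node(7,4) S=111.4434 payoff=0.0000 vs cont=0.0000 → 0.0000 [wait]  node(7,5) S=138.9917 payoff=0.0000 vs cont=0.0000 → 0.0000 [wait]  node(7,6) S=173.3498 payoff=0.0000 vs cont=0.0000 → 0.0000 [wait]  node(7,7) S=216.2011 payoff=0.0000 vs cont=0.0000 → 0.0000 [wait]  ⇒ S*(7)=71.6449
t_6: node(6,0) S=51.4379 payoff=47.1521 vs cont=46.8532 → 47.1521 [stop]  node(6,1) S=64.1532 payoff=34.4368 vs cont=34.1380 → 34.4368 [stop]  node(6,2) S=80.0115 payoff=18.5785 vs cont=18.4167 → 18.5785 [stop]  node(6,3) S=99.7900 payoff=0.0000 vs cont=4.8757 → 4.8757 [wait]  node(6,4) S=124.4576 payoff=0.0000 vs cont=0.0000 → 0.0000 [wait]  node(6,5) S=155.2230 payoff=0.0000 vs cont=0.0000 → 0.0000 [wait]  node(6,6) S=193.5934 payoff=0.0000 vs cont=0.0000 → 0.0000 [wait]  ⇒ S*(6)=80.0115
t_5: node(5,0) S=57.4448 payoff=41.1452 vs cont=40.8463 → 41.1452 [stop]  node(5,1) S=71.6449 payoff=26.9451 vs cont=26.6462 → 26.9451 [stop]  node(5,2) S=89.3552 payoff=9.2348 vs cont=11.8807 → 11.8807 [wait]  node(5,3) S=111.4434 payoff=0.0000 vs cont=2.4978 → 2.4978 [wait]  node(5,4) S=138.9917 payoff=0.0000 vs cont=0.0000 → 0.0000 [wait]  node(5,5) S=173.3498 payoff=0.0000 vs cont=0.0000 → 0.0000 [wait]  ⇒ S*(5)=71.6449
t_4: node(4,0) S=64.1532 payoff=34.4368 vs cont=34.1380 → 34.4368 [stop]  node(4,1) S=80.0115 payoff=18.5785 vs cont=19.5620 → 19.5620 [wait]  node(4,2) S=99.7900 payoff=0.0000 vs cont=7.2970 → 7.2970 [wait]  node(4,3) S=124.4576 payoff=0.0000 vs cont=1.2796 → 1.2796 [wait]  node(4,4) S=155.2230 payoff=0.0000 vs cont=0.0000 → 0.0000 [wait]  ⇒ S*(4)=64.1532
t_3: node(3,0) S=71.6449 payoff=26.9451 vs cont=27.1229 → 27.1229 [wait]  node(3,1) S=89.3552 payoff=9.2348 vs cont=13.5581 → 13.5581 [wait]  node(3,2) S=111.4434 payoff=0.0000 vs cont=4.3584 → 4.3584 [wait]  node(3,3) S=138.9917 payoff=0.0000 vs cont=0.6555 → 0.6555 [wait]  ⇒ S*(3)=-
t_2: node(2,0) S=80.0115 payoff=18.5785 vs cont=20.4661 → 20.4661 [wait]  node(2,1) S=99.7900 payoff=0.0000 vs cont=9.0581 → 9.0581 [wait]  node(2,2) S=124.4576 payoff=0.0000 vs cont=2.5505 → 2.5505 [wait]  ⇒ S*(2)=-
t_1: node(1,0) S=89.3552 payoff=9.2348 vs cont=14.8749 → 14.8749 [wait]  node(1,1) S=111.4434 payoff=0.0000 vs cont=5.8765 → 5.8765 [wait]  ⇒ S*(1)=-
t_0: node(0,0) S=99.7900 payoff=0.0000 vs cont=10.4685 → 10.4685 [wait]  ⇒ S*(0)=-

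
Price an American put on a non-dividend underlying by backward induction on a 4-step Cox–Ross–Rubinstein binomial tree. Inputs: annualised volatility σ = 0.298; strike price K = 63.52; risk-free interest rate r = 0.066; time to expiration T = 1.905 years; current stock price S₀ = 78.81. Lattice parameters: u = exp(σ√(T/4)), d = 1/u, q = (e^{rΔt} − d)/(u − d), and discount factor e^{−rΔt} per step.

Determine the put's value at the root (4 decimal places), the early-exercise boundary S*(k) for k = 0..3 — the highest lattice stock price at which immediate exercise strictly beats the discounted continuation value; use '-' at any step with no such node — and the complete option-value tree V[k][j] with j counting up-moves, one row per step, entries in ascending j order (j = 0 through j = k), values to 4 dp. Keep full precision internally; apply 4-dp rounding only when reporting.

params: Δt=0.47625 u=1.22833 d=0.81412 q=0.52586 e^(-rΔt)=0.96906
t_4 payoffs: 28.9000 11.2859 0.0000 0.0000 0.0000
t_3: node(3,0) S=42.5246 payoff=20.9954 vs cont=19.0299 → 20.9954 [stop]  node(3,1) S=64.1605 payoff=0.0000 vs cont=5.1855 → 5.1855 [wait]  node(3,2) S=96.8044 payoff=0.0000 vs cont=0.0000 → 0.0000 [wait]  node(3,3) S=146.0570 payoff=0.0000 vs cont=0.0000 → 0.0000 [wait]  ⇒ S*(3)=42.5246
t_2: node(2,0) S=52.2341 payoff=11.2859 vs cont=12.2892 → 12.2892 [wait]  node(2,1) S=78.8100 payoff=0.0000 vs cont=2.3826 → 2.3826 [wait]  node(2,2) S=118.9074 payoff=0.0000 vs cont=0.0000 → 0.0000 [wait]  ⇒ S*(2)=-
t_1: node(1,0) S=64.1605 payoff=0.0000 vs cont=6.8607 → 6.8607 [wait]  node(1,1) S=96.8044 payoff=0.0000 vs cont=1.0947 → 1.0947 [wait]  ⇒ S*(1)=-
t_0: node(0,0) S=78.8100 payoff=0.0000 vs cont=3.7101 → 3.7101 [wait]  ⇒ S*(0)=-

price = 3.7101
boundary = - - - 42.5246
tree:
3.7101
6.8607 1.0947
12.2892 2.3826 0.0000
20.9954 5.1855 0.0000 0.0000
28.9000 11.2859 0.0000 0.0000 0.0000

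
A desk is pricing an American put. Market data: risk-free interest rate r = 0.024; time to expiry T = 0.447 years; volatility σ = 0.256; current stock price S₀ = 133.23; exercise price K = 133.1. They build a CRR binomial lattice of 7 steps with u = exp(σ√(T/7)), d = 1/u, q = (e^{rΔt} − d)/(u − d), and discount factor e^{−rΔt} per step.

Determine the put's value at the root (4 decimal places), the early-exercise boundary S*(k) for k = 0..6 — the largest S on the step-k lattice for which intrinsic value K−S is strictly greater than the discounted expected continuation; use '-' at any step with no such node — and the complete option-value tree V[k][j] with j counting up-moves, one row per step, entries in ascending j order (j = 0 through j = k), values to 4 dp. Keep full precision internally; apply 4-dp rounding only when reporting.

Δt=0.06386  u=1.06683  d=0.93736  q=0.49568  discount=0.99847
step 7 (expiry): payoffs max(K−S,0) = 48.3895 36.6889 23.3721 8.2159 0.0000 0.0000 0.0000 0.0000
step 6: (k=6,j=0): S=90.3716, (K−S)⁺=42.7284, hold=42.5246 ⇒ V=42.7284 exercise | (k=6,j=1): S=102.8542, (K−S)⁺=30.2458, hold=30.0420 ⇒ V=30.2458 exercise | (k=6,j=2): S=117.0609, (K−S)⁺=16.0391, hold=15.8352 ⇒ V=16.0391 exercise | (k=6,j=3): S=133.2300, (K−S)⁺=0.0000, hold=4.1371 ⇒ V=4.1371 continue | (k=6,j=4): S=151.6324, (K−S)⁺=0.0000, hold=0.0000 ⇒ V=0.0000 continue | (k=6,j=5): S=172.5766, (K−S)⁺=0.0000, hold=0.0000 ⇒ V=0.0000 continue | (k=6,j=6): S=196.4138, (K−S)⁺=0.0000, hold=0.0000 ⇒ V=0.0000 continue  boundary S*=117.0609
step 5: (k=5,j=0): S=96.4111, (K−S)⁺=36.6889, hold=36.4851 ⇒ V=36.6889 exercise | (k=5,j=1): S=109.7279, (K−S)⁺=23.3721, hold=23.1683 ⇒ V=23.3721 exercise | (k=5,j=2): S=124.8841, (K−S)⁺=8.2159, hold=10.1240 ⇒ V=10.1240 continue | (k=5,j=3): S=142.1337, (K−S)⁺=0.0000, hold=2.0832 ⇒ V=2.0832 continue | (k=5,j=4): S=161.7659, (K−S)⁺=0.0000, hold=0.0000 ⇒ V=0.0000 continue | (k=5,j=5): S=184.1098, (K−S)⁺=0.0000, hold=0.0000 ⇒ V=0.0000 continue  boundary S*=109.7279
step 4: (k=4,j=0): S=102.8542, (K−S)⁺=30.2458, hold=30.0420 ⇒ V=30.2458 exercise | (k=4,j=1): S=117.0609, (K−S)⁺=16.0391, hold=16.7796 ⇒ V=16.7796 continue | (k=4,j=2): S=133.2300, (K−S)⁺=0.0000, hold=6.1290 ⇒ V=6.1290 continue | (k=4,j=3): S=151.6324, (K−S)⁺=0.0000, hold=1.0490 ⇒ V=1.0490 continue | (k=4,j=4): S=172.5766, (K−S)⁺=0.0000, hold=0.0000 ⇒ V=0.0000 continue  boundary S*=102.8542
step 3: (k=3,j=0): S=109.7279, (K−S)⁺=23.3721, hold=23.5348 ⇒ V=23.5348 continue | (k=3,j=1): S=124.8841, (K−S)⁺=8.2159, hold=11.4827 ⇒ V=11.4827 continue | (k=3,j=2): S=142.1337, (K−S)⁺=0.0000, hold=3.6054 ⇒ V=3.6054 continue | (k=3,j=3): S=161.7659, (K−S)⁺=0.0000, hold=0.5282 ⇒ V=0.5282 continue  boundary S*=-
step 2: (k=2,j=0): S=117.0609, (K−S)⁺=16.0391, hold=17.5339 ⇒ V=17.5339 continue | (k=2,j=1): S=133.2300, (K−S)⁺=0.0000, hold=7.5665 ⇒ V=7.5665 continue | (k=2,j=2): S=151.6324, (K−S)⁺=0.0000, hold=2.0769 ⇒ V=2.0769 continue  boundary S*=-
step 1: (k=1,j=0): S=124.8841, (K−S)⁺=8.2159, hold=12.5740 ⇒ V=12.5740 continue | (k=1,j=1): S=142.1337, (K−S)⁺=0.0000, hold=4.8380 ⇒ V=4.8380 continue  boundary S*=-
step 0: (k=0,j=0): S=133.2300, (K−S)⁺=0.0000, hold=8.7260 ⇒ V=8.7260 continue  boundary S*=-

price = 8.7260
boundary = - - - - 102.8542 109.7279 117.0609
tree:
8.7260
12.5740 4.8380
17.5339 7.5665 2.0769
23.5348 11.4827 3.6054 0.5282
30.2458 16.7796 6.1290 1.0490 0.0000
36.6889 23.3721 10.1240 2.0832 0.0000 0.0000
42.7284 30.2458 16.0391 4.1371 0.0000 0.0000 0.0000
48.3895 36.6889 23.3721 8.2159 0.0000 0.0000 0.0000 0.0000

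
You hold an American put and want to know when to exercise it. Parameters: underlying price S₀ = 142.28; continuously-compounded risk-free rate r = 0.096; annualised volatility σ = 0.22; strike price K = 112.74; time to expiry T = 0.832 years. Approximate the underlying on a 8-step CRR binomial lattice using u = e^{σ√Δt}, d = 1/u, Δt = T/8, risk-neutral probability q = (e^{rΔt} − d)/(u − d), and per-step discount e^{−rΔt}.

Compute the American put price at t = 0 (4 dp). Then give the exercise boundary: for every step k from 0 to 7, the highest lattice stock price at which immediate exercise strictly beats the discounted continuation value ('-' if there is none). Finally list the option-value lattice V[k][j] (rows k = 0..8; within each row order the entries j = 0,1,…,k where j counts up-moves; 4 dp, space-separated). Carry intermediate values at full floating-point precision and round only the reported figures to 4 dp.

params: Δt=0.10400 u=1.07353 d=0.93151 q=0.55293 e^(-rΔt)=0.99007
t_8 payoffs: 32.0823 19.7855 5.6140 0.0000 0.0000 0.0000 0.0000 0.0000 0.0000
t_7: node(7,0) S=86.5881 payoff=26.1519 vs cont=25.0319 → 26.1519 [stop]  node(7,1) S=99.7890 payoff=12.9510 vs cont=11.8310 → 12.9510 [stop]  node(7,2) S=115.0024 payoff=0.0000 vs cont=2.4850 → 2.4850 [wait]  node(7,3) S=132.5353 payoff=0.0000 vs cont=0.0000 → 0.0000 [wait]  node(7,4) S=152.7412 payoff=0.0000 vs cont=0.0000 → 0.0000 [wait]  node(7,5) S=176.0276 payoff=0.0000 vs cont=0.0000 → 0.0000 [wait]  node(7,6) S=202.8641 payoff=0.0000 vs cont=0.0000 → 0.0000 [wait]  node(7,7) S=233.7920 payoff=0.0000 vs cont=0.0000 → 0.0000 [wait]  ⇒ S*(7)=99.7890
t_6: node(6,0) S=92.9545 payoff=19.7855 vs cont=18.6655 → 19.7855 [stop]  node(6,1) S=107.1260 payoff=5.6140 vs cont=7.0929 → 7.0929 [wait]  node(6,2) S=123.4580 payoff=0.0000 vs cont=1.0999 → 1.0999 [wait]  node(6,3) S=142.2800 payoff=0.0000 vs cont=0.0000 → 0.0000 [wait]  node(6,4) S=163.9715 payoff=0.0000 vs cont=0.0000 → 0.0000 [wait]  node(6,5) S=188.9700 payoff=0.0000 vs cont=0.0000 → 0.0000 [wait]  node(6,6) S=217.7797 payoff=0.0000 vs cont=0.0000 → 0.0000 [wait]  ⇒ S*(6)=92.9545
t_5: node(5,0) S=99.7890 payoff=12.9510 vs cont=12.6406 → 12.9510 [stop]  node(5,1) S=115.0024 payoff=0.0000 vs cont=3.7417 → 3.7417 [wait]  node(5,2) S=132.5353 payoff=0.0000 vs cont=0.4869 → 0.4869 [wait]  node(5,3) S=152.7412 payoff=0.0000 vs cont=0.0000 → 0.0000 [wait]  node(5,4) S=176.0276 payoff=0.0000 vs cont=0.0000 → 0.0000 [wait]  node(5,5) S=202.8641 payoff=0.0000 vs cont=0.0000 → 0.0000 [wait]  ⇒ S*(5)=99.7890
t_4: node(4,0) S=107.1260 payoff=5.6140 vs cont=7.7809 → 7.7809 [wait]  node(4,1) S=123.4580 payoff=0.0000 vs cont=1.9227 → 1.9227 [wait]  node(4,2) S=142.2800 payoff=0.0000 vs cont=0.2155 → 0.2155 [wait]  node(4,3) S=163.9715 payoff=0.0000 vs cont=0.0000 → 0.0000 [wait]  node(4,4) S=188.9700 payoff=0.0000 vs cont=0.0000 → 0.0000 [wait]  ⇒ S*(4)=-
t_3: node(3,0) S=115.0024 payoff=0.0000 vs cont=4.4966 → 4.4966 [wait]  node(3,1) S=132.5353 payoff=0.0000 vs cont=0.9690 → 0.9690 [wait]  node(3,2) S=152.7412 payoff=0.0000 vs cont=0.0954 → 0.0954 [wait]  node(3,3) S=176.0276 payoff=0.0000 vs cont=0.0000 → 0.0000 [wait]  ⇒ S*(3)=-
t_2: node(2,0) S=123.4580 payoff=0.0000 vs cont=2.5208 → 2.5208 [wait]  node(2,1) S=142.2800 payoff=0.0000 vs cont=0.4811 → 0.4811 [wait]  node(2,2) S=163.9715 payoff=0.0000 vs cont=0.0422 → 0.0422 [wait]  ⇒ S*(2)=-
t_1: node(1,0) S=132.5353 payoff=0.0000 vs cont=1.3792 → 1.3792 [wait]  node(1,1) S=152.7412 payoff=0.0000 vs cont=0.2361 → 0.2361 [wait]  ⇒ S*(1)=-
t_0: node(0,0) S=142.2800 payoff=0.0000 vs cont=0.7397 → 0.7397 [wait]  ⇒ S*(0)=-

price = 0.7397
boundary = - - - - - 99.7890 92.9545 99.7890
tree:
0.7397
1.3792 0.2361
2.5208 0.4811 0.0422
4.4966 0.9690 0.0954 0.0000
7.7809 1.9227 0.2155 0.0000 0.0000
12.9510 3.7417 0.4869 0.0000 0.0000 0.0000
19.7855 7.0929 1.0999 0.0000 0.0000 0.0000 0.0000
26.1519 12.9510 2.4850 0.0000 0.0000 0.0000 0.0000 0.0000
32.0823 19.7855 5.6140 0.0000 0.0000 0.0000 0.0000 0.0000 0.0000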